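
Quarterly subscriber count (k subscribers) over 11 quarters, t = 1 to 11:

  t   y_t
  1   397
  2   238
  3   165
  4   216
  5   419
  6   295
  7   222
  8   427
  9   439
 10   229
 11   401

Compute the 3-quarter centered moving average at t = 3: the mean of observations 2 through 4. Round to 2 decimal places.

Sum of periods 2–4: 238 + 165 + 216 = 619
Divide by 3: 619 / 3 = 206.33

206.33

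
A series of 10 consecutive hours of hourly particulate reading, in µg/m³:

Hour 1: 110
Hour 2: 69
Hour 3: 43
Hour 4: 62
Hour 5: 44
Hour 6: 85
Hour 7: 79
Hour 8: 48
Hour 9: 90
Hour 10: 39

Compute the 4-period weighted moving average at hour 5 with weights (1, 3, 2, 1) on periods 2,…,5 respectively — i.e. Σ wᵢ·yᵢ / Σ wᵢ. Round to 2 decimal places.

Weighted sum: 1·69 + 3·43 + 2·62 + 1·44 = 69 + 129 + 124 + 44 = 366
Weight total: 1 + 3 + 2 + 1 = 7
WMA = 366 / 7 = 52.29

52.29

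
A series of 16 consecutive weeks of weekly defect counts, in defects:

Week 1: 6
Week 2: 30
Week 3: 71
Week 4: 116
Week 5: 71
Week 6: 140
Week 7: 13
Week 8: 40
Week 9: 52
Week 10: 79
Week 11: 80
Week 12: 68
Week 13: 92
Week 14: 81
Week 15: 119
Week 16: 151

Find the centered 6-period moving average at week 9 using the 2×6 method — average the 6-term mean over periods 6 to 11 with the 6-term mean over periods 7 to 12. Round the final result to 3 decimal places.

61.333

Sum over 6–11: 140 + 13 + 40 + 52 + 79 + 80 = 404
Sum over 7–12: 13 + 40 + 52 + 79 + 80 + 68 = 332
CMA at t=9 = (404 + 332) / (2·6) = 736 / 12 = 61.333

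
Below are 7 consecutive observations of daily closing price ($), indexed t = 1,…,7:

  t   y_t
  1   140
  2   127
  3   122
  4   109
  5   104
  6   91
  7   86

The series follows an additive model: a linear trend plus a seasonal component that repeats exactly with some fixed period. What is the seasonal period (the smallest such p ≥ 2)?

2

First differences y_{t+1} − y_t: -13, -5, -13, -5, -13, -5, …
The difference pattern repeats every 2 terms and not for any smaller step, so p = 2.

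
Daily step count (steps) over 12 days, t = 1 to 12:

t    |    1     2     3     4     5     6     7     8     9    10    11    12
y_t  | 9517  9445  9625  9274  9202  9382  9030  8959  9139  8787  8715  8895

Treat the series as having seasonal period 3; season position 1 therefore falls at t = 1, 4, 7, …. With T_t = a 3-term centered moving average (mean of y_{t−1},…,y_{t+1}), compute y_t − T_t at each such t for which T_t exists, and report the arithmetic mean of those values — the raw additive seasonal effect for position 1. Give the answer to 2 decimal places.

Season position 1 occurs at t = 4, 7, 10 (where T_t is defined).
t=4: T_4 = 9367.0000; y_4 − T_4 = 9274 − 9367.0000 = -93.0000
t=7: T_7 = 9123.6667; y_7 − T_7 = 9030 − 9123.6667 = -93.6667
t=10: T_10 = 8880.3333; y_10 − T_10 = 8787 − 8880.3333 = -93.3333
Mean deviation: (-93.0000 + -93.6667 + -93.3333) / 3 = -93.33

-93.33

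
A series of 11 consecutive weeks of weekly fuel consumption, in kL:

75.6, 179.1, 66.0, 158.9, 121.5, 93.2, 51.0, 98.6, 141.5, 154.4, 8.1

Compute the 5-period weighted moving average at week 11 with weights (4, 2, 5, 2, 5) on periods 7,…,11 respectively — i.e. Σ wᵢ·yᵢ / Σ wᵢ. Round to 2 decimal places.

81.00

Weighted sum: 4·51.0 + 2·98.6 + 5·141.5 + 2·154.4 + 5·8.1 = 204.0 + 197.2 + 707.5 + 308.8 + 40.5 = 1458.0
Weight total: 4 + 2 + 5 + 2 + 5 = 18
WMA = 1458.0 / 18 = 81.00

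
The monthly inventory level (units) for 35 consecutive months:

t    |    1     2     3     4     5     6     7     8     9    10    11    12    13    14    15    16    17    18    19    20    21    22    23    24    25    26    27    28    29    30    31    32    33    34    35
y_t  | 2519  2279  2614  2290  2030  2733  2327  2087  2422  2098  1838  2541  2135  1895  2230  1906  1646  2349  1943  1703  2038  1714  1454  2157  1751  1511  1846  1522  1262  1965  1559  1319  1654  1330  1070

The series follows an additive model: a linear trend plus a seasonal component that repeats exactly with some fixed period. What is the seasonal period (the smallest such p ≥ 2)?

First differences y_{t+1} − y_t: -240, 335, -324, -260, 703, -406, -240, 335, -324, -260, 703, -406, -240, 335, …
The difference pattern repeats every 6 terms and not for any smaller step, so p = 6.

6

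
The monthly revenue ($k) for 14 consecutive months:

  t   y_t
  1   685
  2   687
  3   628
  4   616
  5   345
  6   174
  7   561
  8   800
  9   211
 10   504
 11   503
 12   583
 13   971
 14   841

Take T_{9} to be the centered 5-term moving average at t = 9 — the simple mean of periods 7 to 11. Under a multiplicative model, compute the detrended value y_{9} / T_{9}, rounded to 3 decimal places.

0.409

Trend T_9 = (561 + 800 + 211 + 504 + 503) / 5 = 2579/5 = 515.80000
Ratio to trend: 211 / 515.80000 = 0.409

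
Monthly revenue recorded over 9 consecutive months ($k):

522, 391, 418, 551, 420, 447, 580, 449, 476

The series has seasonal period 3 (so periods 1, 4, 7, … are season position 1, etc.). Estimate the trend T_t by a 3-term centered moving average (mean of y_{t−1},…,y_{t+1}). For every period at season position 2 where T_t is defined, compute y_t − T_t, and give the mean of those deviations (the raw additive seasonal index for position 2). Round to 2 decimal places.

-52.67

Season position 2 occurs at t = 2, 5, 8 (where T_t is defined).
t=2: T_2 = 443.6667; y_2 − T_2 = 391 − 443.6667 = -52.6667
t=5: T_5 = 472.6667; y_5 − T_5 = 420 − 472.6667 = -52.6667
t=8: T_8 = 501.6667; y_8 − T_8 = 449 − 501.6667 = -52.6667
Mean deviation: (-52.6667 + -52.6667 + -52.6667) / 3 = -52.67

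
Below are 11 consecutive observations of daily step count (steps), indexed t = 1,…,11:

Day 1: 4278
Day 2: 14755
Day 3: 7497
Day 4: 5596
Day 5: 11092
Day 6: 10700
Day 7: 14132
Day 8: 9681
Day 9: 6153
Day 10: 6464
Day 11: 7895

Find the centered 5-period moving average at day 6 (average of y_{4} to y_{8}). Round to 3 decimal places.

10240.200

Sum of periods 4–8: 5596 + 11092 + 10700 + 14132 + 9681 = 51201
Divide by 5: 51201 / 5 = 10240.200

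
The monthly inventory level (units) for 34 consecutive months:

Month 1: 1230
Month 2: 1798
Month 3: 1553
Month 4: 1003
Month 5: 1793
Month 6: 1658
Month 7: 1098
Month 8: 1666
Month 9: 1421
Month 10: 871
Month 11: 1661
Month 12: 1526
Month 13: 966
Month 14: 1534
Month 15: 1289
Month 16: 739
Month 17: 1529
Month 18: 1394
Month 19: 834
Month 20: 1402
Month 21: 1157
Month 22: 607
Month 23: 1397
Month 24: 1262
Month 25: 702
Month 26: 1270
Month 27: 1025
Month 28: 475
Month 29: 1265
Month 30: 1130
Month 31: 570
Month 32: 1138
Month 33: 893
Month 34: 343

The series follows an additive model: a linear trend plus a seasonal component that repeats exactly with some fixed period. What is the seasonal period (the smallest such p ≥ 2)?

First differences y_{t+1} − y_t: 568, -245, -550, 790, -135, -560, 568, -245, -550, 790, -135, -560, 568, -245, …
The difference pattern repeats every 6 terms and not for any smaller step, so p = 6.

6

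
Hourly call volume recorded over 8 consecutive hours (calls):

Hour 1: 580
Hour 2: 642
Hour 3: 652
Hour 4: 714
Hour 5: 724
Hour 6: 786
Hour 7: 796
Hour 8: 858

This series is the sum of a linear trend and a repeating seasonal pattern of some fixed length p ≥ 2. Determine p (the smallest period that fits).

2

First differences y_{t+1} − y_t: 62, 10, 62, 10, 62, 10, …
The difference pattern repeats every 2 terms and not for any smaller step, so p = 2.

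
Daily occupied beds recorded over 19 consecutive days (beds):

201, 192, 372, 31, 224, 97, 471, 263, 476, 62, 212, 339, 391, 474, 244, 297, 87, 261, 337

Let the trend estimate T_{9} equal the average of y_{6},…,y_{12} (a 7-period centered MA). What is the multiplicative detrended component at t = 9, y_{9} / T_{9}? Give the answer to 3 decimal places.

Trend T_9 = (97 + 471 + 263 + 476 + 62 + 212 + 339) / 7 = 1920/7 = 274.28571
Ratio to trend: 476 / 274.28571 = 1.735

1.735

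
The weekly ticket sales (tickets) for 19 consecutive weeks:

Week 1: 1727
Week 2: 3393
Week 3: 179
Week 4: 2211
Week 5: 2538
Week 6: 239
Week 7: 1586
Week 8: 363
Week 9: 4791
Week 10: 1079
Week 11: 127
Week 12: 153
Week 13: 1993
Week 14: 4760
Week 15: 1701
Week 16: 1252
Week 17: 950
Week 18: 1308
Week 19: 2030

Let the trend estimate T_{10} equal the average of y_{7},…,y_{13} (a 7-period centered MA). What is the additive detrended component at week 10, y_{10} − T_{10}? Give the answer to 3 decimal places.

-362.714

Trend T_10 = (1586 + 363 + 4791 + 1079 + 127 + 153 + 1993) / 7 = 10092/7 = 1441.71429
Detrended value: 1079 − 1441.71429 = -362.714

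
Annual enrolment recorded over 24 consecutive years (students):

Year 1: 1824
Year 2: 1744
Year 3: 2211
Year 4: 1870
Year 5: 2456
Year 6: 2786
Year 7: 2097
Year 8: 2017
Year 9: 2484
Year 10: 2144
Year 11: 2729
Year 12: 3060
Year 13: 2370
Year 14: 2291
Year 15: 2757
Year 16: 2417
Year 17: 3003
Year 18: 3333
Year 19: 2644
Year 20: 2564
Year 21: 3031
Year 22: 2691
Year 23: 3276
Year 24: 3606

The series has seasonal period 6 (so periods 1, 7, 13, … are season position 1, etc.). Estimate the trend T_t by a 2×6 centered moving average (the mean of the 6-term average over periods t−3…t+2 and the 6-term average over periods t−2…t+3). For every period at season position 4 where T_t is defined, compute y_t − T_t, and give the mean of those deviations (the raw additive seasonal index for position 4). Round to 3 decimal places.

-300.944

Season position 4 occurs at t = 4, 10, 16 (where T_t is defined).
t=4: T_4 = 2171.25000; y_4 − T_4 = 1870 − 2171.25000 = -301.25000
t=10: T_10 = 2444.58333; y_10 − T_10 = 2144 − 2444.58333 = -300.58333
t=16: T_16 = 2718.00000; y_16 − T_16 = 2417 − 2718.00000 = -301.00000
Mean deviation: (-301.25000 + -300.58333 + -301.00000) / 3 = -300.944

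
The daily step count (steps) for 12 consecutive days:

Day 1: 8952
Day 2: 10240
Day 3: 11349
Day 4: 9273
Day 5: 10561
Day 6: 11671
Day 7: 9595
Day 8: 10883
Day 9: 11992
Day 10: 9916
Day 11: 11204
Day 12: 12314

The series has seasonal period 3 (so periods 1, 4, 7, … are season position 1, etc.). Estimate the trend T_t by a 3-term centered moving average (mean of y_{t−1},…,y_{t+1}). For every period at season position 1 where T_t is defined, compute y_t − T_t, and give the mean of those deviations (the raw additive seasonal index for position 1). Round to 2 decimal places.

-1121.33

Season position 1 occurs at t = 4, 7, 10 (where T_t is defined).
t=4: T_4 = 10394.3333; y_4 − T_4 = 9273 − 10394.3333 = -1121.3333
t=7: T_7 = 10716.3333; y_7 − T_7 = 9595 − 10716.3333 = -1121.3333
t=10: T_10 = 11037.3333; y_10 − T_10 = 9916 − 11037.3333 = -1121.3333
Mean deviation: (-1121.3333 + -1121.3333 + -1121.3333) / 3 = -1121.33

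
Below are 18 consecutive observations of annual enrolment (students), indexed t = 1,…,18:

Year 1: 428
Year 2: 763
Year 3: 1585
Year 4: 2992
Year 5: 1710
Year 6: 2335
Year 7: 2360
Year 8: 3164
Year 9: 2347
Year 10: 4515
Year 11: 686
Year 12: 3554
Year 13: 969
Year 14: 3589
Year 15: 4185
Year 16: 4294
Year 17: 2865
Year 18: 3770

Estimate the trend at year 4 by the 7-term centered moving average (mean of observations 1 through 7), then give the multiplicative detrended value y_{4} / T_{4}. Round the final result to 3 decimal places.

1.721

Trend T_4 = (428 + 763 + 1585 + 2992 + 1710 + 2335 + 2360) / 7 = 12173/7 = 1739.00000
Ratio to trend: 2992 / 1739.00000 = 1.721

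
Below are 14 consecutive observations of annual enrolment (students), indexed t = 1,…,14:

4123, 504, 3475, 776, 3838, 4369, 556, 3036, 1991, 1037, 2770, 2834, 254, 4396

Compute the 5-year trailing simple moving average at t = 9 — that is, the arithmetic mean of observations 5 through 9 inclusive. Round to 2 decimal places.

Sum of periods 5–9: 3838 + 4369 + 556 + 3036 + 1991 = 13790
Divide by 5: 13790 / 5 = 2758.00

2758.00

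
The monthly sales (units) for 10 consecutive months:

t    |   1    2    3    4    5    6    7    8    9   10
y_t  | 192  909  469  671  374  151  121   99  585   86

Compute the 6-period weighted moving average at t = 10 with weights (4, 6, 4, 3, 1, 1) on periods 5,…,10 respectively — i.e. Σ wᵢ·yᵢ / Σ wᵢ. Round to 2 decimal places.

Weighted sum: 4·374 + 6·151 + 4·121 + 3·99 + 1·585 + 1·86 = 1496 + 906 + 484 + 297 + 585 + 86 = 3854
Weight total: 4 + 6 + 4 + 3 + 1 + 1 = 19
WMA = 3854 / 19 = 202.84

202.84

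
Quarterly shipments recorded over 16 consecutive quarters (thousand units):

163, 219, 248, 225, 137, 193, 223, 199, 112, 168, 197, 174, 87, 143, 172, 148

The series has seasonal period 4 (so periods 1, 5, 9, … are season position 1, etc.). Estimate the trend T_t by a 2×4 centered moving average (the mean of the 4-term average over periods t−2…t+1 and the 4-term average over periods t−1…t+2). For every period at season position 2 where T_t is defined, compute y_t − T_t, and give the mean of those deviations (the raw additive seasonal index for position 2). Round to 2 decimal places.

2.04

Season position 2 occurs at t = 6, 10, 14 (where T_t is defined).
t=6: T_6 = 191.2500; y_6 − T_6 = 193 − 191.2500 = 1.7500
t=10: T_10 = 165.8750; y_10 − T_10 = 168 − 165.8750 = 2.1250
t=14: T_14 = 140.7500; y_14 − T_14 = 143 − 140.7500 = 2.2500
Mean deviation: (1.7500 + 2.1250 + 2.2500) / 3 = 2.04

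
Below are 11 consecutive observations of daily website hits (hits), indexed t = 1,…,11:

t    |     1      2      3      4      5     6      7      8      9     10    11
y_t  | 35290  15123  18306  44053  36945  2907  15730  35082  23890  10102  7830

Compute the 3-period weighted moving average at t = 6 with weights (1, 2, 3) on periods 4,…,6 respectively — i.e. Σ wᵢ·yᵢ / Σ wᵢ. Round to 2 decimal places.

21110.67

Weighted sum: 1·44053 + 2·36945 + 3·2907 = 44053 + 73890 + 8721 = 126664
Weight total: 1 + 2 + 3 = 6
WMA = 126664 / 6 = 21110.67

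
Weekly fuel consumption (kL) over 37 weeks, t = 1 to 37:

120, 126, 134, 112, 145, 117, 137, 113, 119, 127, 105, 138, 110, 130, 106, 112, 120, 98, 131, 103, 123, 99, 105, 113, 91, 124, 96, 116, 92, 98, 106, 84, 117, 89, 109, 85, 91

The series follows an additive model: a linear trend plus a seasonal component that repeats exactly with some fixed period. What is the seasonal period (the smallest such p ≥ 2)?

First differences y_{t+1} − y_t: 6, 8, -22, 33, -28, 20, -24, 6, 8, -22, 33, -28, 20, -24, 6, 8, …
The difference pattern repeats every 7 terms and not for any smaller step, so p = 7.

7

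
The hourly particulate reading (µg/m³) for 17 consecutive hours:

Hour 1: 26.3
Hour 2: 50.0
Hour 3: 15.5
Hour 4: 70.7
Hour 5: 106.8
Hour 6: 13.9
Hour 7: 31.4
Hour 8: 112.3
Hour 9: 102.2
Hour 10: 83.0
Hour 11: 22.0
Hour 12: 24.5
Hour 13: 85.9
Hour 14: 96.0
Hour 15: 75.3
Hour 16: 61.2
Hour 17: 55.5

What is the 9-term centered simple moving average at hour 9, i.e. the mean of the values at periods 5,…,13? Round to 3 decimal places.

Sum of periods 5–13: 106.8 + 13.9 + 31.4 + 112.3 + 102.2 + 83.0 + 22.0 + 24.5 + 85.9 = 582.0
Divide by 9: 582.0 / 9 = 64.667

64.667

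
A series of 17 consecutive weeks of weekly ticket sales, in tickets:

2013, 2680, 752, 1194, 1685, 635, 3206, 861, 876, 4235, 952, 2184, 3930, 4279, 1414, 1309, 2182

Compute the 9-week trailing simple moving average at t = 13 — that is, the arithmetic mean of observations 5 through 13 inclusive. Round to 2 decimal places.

Sum of periods 5–13: 1685 + 635 + 3206 + 861 + 876 + 4235 + 952 + 2184 + 3930 = 18564
Divide by 9: 18564 / 9 = 2062.67

2062.67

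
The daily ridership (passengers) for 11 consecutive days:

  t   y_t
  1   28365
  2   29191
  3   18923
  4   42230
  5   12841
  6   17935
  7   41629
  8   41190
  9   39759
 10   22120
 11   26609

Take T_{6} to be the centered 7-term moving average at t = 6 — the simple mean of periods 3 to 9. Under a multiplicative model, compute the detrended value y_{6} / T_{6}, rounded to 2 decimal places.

Trend T_6 = (18923 + 42230 + 12841 + 17935 + 41629 + 41190 + 39759) / 7 = 214507/7 = 30643.8571
Ratio to trend: 17935 / 30643.8571 = 0.59

0.59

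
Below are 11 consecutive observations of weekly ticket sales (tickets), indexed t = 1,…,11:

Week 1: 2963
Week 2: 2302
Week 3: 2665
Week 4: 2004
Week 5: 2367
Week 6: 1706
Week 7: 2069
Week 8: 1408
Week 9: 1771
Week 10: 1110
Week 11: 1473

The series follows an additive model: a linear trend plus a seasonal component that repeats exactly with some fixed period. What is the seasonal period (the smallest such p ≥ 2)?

First differences y_{t+1} − y_t: -661, 363, -661, 363, -661, 363, …
The difference pattern repeats every 2 terms and not for any smaller step, so p = 2.

2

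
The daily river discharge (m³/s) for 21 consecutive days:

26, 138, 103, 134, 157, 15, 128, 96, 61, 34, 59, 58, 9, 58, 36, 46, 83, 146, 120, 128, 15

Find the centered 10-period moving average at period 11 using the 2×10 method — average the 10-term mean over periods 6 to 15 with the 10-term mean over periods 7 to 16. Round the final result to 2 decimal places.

Sum over 6–15: 15 + 128 + 96 + 61 + 34 + 59 + 58 + 9 + 58 + 36 = 554
Sum over 7–16: 128 + 96 + 61 + 34 + 59 + 58 + 9 + 58 + 36 + 46 = 585
CMA at t=11 = (554 + 585) / (2·10) = 1139 / 20 = 56.95

56.95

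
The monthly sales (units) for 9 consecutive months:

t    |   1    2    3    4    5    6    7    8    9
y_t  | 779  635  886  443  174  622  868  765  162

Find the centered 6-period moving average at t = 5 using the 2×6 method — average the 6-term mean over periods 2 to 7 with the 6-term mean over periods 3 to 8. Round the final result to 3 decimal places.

615.500

Sum over 2–7: 635 + 886 + 443 + 174 + 622 + 868 = 3628
Sum over 3–8: 886 + 443 + 174 + 622 + 868 + 765 = 3758
CMA at t=5 = (3628 + 3758) / (2·6) = 7386 / 12 = 615.500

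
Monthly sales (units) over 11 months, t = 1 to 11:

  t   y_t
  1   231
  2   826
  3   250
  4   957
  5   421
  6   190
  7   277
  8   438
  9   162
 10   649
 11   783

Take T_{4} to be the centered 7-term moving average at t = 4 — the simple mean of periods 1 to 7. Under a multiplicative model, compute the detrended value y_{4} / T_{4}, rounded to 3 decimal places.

Trend T_4 = (231 + 826 + 250 + 957 + 421 + 190 + 277) / 7 = 3152/7 = 450.28571
Ratio to trend: 957 / 450.28571 = 2.125

2.125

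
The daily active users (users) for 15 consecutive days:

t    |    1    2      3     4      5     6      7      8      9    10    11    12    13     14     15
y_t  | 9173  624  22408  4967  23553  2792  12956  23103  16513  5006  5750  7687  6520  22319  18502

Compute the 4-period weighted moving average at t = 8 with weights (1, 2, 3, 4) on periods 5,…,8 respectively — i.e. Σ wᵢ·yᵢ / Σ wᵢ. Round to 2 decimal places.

16041.70

Weighted sum: 1·23553 + 2·2792 + 3·12956 + 4·23103 = 23553 + 5584 + 38868 + 92412 = 160417
Weight total: 1 + 2 + 3 + 4 = 10
WMA = 160417 / 10 = 16041.70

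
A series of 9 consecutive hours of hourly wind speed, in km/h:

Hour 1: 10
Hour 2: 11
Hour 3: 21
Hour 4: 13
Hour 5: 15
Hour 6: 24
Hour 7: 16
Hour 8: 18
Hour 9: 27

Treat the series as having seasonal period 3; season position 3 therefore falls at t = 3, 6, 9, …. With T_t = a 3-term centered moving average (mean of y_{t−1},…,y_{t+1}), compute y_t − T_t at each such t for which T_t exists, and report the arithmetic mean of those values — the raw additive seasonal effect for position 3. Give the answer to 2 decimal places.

5.83

Season position 3 occurs at t = 3, 6 (where T_t is defined).
t=3: T_3 = 15.0000; y_3 − T_3 = 21 − 15.0000 = 6.0000
t=6: T_6 = 18.3333; y_6 − T_6 = 24 − 18.3333 = 5.6667
Mean deviation: (6.0000 + 5.6667) / 2 = 5.83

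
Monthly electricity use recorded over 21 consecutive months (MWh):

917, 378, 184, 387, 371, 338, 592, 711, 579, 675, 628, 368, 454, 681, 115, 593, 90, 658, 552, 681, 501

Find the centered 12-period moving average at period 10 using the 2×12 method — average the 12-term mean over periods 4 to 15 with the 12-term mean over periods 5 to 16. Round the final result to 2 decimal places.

Sum over 4–15: 387 + 371 + 338 + 592 + 711 + 579 + 675 + 628 + 368 + 454 + 681 + 115 = 5899
Sum over 5–16: 371 + 338 + 592 + 711 + 579 + 675 + 628 + 368 + 454 + 681 + 115 + 593 = 6105
CMA at t=10 = (5899 + 6105) / (2·12) = 12004 / 24 = 500.17

500.17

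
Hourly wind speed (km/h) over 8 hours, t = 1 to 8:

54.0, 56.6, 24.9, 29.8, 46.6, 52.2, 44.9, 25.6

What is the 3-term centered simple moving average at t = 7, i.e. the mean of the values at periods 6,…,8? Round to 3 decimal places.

Sum of periods 6–8: 52.2 + 44.9 + 25.6 = 122.7
Divide by 3: 122.7 / 3 = 40.900

40.900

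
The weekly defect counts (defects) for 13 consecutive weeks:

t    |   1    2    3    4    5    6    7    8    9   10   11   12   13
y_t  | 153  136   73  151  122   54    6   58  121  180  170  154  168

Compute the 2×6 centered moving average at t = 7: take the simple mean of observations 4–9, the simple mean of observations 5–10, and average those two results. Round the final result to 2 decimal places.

Sum over 4–9: 151 + 122 + 54 + 6 + 58 + 121 = 512
Sum over 5–10: 122 + 54 + 6 + 58 + 121 + 180 = 541
CMA at t=7 = (512 + 541) / (2·6) = 1053 / 12 = 87.75

87.75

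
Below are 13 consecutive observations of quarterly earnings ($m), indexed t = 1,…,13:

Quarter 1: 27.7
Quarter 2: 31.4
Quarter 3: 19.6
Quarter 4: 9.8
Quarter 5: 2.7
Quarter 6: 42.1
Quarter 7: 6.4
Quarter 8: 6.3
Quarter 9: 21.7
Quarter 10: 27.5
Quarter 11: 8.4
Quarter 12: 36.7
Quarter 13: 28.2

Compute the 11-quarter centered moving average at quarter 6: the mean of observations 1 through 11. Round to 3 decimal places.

18.509

Sum of periods 1–11: 27.7 + 31.4 + 19.6 + 9.8 + 2.7 + 42.1 + 6.4 + 6.3 + 21.7 + 27.5 + 8.4 = 203.6
Divide by 11: 203.6 / 11 = 18.509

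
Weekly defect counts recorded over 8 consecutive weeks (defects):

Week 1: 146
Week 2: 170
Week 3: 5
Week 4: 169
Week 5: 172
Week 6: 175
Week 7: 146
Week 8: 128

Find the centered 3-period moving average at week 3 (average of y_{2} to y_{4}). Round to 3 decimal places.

114.667

Sum of periods 2–4: 170 + 5 + 169 = 344
Divide by 3: 344 / 3 = 114.667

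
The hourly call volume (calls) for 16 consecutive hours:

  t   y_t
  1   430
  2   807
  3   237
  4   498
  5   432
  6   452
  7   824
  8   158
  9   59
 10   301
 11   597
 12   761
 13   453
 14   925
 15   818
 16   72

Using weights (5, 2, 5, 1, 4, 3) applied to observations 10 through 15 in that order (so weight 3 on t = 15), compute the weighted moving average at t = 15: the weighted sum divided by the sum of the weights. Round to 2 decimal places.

655.55

Weighted sum: 5·301 + 2·597 + 5·761 + 1·453 + 4·925 + 3·818 = 1505 + 1194 + 3805 + 453 + 3700 + 2454 = 13111
Weight total: 5 + 2 + 5 + 1 + 4 + 3 = 20
WMA = 13111 / 20 = 655.55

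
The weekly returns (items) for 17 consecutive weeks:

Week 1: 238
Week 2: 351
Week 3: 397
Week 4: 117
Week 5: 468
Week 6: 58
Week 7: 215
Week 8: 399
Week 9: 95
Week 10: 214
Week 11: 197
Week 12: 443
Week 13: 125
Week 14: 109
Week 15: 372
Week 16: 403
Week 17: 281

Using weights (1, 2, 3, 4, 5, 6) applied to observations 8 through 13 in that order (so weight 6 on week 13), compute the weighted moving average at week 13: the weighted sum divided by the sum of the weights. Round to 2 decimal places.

237.33

Weighted sum: 1·399 + 2·95 + 3·214 + 4·197 + 5·443 + 6·125 = 399 + 190 + 642 + 788 + 2215 + 750 = 4984
Weight total: 1 + 2 + 3 + 4 + 5 + 6 = 21
WMA = 4984 / 21 = 237.33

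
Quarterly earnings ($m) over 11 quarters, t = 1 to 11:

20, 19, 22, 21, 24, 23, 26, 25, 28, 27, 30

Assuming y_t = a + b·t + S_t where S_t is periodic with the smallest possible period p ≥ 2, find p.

2

First differences y_{t+1} − y_t: -1, 3, -1, 3, -1, 3, …
The difference pattern repeats every 2 terms and not for any smaller step, so p = 2.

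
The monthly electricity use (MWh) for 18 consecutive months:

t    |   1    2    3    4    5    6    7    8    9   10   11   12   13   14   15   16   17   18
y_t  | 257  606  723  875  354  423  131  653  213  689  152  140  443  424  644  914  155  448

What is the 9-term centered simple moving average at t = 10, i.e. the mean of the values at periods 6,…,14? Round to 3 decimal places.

Sum of periods 6–14: 423 + 131 + 653 + 213 + 689 + 152 + 140 + 443 + 424 = 3268
Divide by 9: 3268 / 9 = 363.111

363.111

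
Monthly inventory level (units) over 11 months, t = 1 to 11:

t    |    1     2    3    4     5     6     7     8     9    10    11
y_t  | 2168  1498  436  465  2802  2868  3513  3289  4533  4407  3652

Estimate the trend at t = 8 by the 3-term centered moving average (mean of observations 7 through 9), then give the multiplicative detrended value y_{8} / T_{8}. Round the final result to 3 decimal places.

0.870

Trend T_8 = (3513 + 3289 + 4533) / 3 = 11335/3 = 3778.33333
Ratio to trend: 3289 / 3778.33333 = 0.870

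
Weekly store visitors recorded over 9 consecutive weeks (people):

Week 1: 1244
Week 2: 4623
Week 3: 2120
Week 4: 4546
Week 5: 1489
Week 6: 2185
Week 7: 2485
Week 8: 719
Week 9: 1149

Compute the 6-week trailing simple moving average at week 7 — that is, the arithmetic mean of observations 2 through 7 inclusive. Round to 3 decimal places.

Sum of periods 2–7: 4623 + 2120 + 4546 + 1489 + 2185 + 2485 = 17448
Divide by 6: 17448 / 6 = 2908.000

2908.000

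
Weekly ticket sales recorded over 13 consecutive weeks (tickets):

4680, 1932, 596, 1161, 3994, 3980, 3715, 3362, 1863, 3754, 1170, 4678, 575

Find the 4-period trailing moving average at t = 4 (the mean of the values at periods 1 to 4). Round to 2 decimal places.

Sum of periods 1–4: 4680 + 1932 + 596 + 1161 = 8369
Divide by 4: 8369 / 4 = 2092.25

2092.25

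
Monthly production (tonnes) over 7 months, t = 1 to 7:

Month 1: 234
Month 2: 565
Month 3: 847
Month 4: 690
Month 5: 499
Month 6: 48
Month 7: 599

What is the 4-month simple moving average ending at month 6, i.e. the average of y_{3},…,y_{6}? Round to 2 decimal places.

521.00

Sum of periods 3–6: 847 + 690 + 499 + 48 = 2084
Divide by 4: 2084 / 4 = 521.00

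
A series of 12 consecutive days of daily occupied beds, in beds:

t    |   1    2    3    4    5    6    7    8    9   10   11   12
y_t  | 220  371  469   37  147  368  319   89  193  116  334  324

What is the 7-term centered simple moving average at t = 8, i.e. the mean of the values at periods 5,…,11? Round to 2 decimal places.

Sum of periods 5–11: 147 + 368 + 319 + 89 + 193 + 116 + 334 = 1566
Divide by 7: 1566 / 7 = 223.71

223.71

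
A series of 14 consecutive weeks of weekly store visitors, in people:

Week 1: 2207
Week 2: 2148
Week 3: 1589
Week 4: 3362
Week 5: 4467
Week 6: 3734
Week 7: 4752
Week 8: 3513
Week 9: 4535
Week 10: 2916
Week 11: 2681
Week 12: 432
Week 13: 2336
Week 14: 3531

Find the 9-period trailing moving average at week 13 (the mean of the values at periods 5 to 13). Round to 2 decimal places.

Sum of periods 5–13: 4467 + 3734 + 4752 + 3513 + 4535 + 2916 + 2681 + 432 + 2336 = 29366
Divide by 9: 29366 / 9 = 3262.89

3262.89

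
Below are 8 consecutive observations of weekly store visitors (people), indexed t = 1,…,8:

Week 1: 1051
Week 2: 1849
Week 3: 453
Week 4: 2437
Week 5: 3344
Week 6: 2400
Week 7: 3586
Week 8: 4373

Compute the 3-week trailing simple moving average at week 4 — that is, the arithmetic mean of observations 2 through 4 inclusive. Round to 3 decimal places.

1579.667

Sum of periods 2–4: 1849 + 453 + 2437 = 4739
Divide by 3: 4739 / 3 = 1579.667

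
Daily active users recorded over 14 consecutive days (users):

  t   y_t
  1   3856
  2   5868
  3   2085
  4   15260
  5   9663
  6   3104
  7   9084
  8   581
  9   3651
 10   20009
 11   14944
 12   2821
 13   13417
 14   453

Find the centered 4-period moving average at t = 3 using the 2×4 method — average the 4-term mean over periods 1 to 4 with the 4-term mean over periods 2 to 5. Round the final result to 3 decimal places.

7493.125

Sum over 1–4: 3856 + 5868 + 2085 + 15260 = 27069
Sum over 2–5: 5868 + 2085 + 15260 + 9663 = 32876
CMA at t=3 = (27069 + 32876) / (2·4) = 59945 / 8 = 7493.125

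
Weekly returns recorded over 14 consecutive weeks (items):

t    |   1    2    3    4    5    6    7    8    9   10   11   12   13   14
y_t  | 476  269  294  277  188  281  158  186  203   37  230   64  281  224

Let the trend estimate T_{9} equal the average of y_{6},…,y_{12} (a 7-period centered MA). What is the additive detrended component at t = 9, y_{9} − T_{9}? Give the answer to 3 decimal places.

Trend T_9 = (281 + 158 + 186 + 203 + 37 + 230 + 64) / 7 = 1159/7 = 165.57143
Detrended value: 203 − 165.57143 = 37.429

37.429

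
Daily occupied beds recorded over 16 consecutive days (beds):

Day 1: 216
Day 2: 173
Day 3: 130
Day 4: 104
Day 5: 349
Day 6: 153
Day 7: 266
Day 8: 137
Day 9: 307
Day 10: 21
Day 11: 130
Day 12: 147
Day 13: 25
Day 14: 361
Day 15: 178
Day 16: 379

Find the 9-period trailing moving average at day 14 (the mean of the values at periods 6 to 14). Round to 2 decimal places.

171.89

Sum of periods 6–14: 153 + 266 + 137 + 307 + 21 + 130 + 147 + 25 + 361 = 1547
Divide by 9: 1547 / 9 = 171.89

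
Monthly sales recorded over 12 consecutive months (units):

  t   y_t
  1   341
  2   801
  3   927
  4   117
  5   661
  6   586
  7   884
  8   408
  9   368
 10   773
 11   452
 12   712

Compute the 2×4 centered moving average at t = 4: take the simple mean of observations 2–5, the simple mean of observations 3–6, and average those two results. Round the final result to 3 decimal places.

Sum over 2–5: 801 + 927 + 117 + 661 = 2506
Sum over 3–6: 927 + 117 + 661 + 586 = 2291
CMA at t=4 = (2506 + 2291) / (2·4) = 4797 / 8 = 599.625

599.625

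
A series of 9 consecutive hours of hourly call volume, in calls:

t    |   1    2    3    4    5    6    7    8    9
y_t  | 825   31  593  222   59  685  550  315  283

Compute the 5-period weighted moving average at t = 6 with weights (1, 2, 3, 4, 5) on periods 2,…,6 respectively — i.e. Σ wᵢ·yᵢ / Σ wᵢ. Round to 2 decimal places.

Weighted sum: 1·31 + 2·593 + 3·222 + 4·59 + 5·685 = 31 + 1186 + 666 + 236 + 3425 = 5544
Weight total: 1 + 2 + 3 + 4 + 5 = 15
WMA = 5544 / 15 = 369.60

369.60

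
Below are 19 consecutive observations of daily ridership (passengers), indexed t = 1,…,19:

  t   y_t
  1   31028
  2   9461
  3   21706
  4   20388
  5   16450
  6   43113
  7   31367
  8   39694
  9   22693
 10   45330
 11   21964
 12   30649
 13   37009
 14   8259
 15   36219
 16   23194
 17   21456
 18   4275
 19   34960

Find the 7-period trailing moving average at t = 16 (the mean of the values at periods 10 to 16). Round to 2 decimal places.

Sum of periods 10–16: 45330 + 21964 + 30649 + 37009 + 8259 + 36219 + 23194 = 202624
Divide by 7: 202624 / 7 = 28946.29

28946.29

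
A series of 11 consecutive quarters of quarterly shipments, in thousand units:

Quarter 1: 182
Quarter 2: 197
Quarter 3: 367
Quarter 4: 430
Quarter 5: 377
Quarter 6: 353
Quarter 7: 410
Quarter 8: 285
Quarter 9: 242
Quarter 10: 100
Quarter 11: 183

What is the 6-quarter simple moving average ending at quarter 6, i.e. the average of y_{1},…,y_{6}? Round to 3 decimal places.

Sum of periods 1–6: 182 + 197 + 367 + 430 + 377 + 353 = 1906
Divide by 6: 1906 / 6 = 317.667

317.667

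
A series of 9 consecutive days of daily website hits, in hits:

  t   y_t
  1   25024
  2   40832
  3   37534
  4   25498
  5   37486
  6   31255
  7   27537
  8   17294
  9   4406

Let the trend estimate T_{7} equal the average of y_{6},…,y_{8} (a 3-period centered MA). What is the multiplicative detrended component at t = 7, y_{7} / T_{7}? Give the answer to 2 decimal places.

Trend T_7 = (31255 + 27537 + 17294) / 3 = 76086/3 = 25362.0000
Ratio to trend: 27537 / 25362.0000 = 1.09

1.09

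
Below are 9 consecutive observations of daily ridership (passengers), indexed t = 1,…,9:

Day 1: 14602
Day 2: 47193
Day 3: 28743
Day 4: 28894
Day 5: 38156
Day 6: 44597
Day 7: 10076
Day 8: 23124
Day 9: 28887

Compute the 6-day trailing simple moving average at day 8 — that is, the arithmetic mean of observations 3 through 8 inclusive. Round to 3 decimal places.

28931.667

Sum of periods 3–8: 28743 + 28894 + 38156 + 44597 + 10076 + 23124 = 173590
Divide by 6: 173590 / 6 = 28931.667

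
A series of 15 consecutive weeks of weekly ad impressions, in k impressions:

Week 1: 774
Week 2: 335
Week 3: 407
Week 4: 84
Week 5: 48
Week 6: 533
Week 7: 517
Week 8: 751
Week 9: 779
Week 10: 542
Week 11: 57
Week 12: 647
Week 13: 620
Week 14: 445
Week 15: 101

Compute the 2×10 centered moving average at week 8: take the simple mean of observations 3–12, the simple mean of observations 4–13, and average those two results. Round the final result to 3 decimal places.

Sum over 3–12: 407 + 84 + 48 + 533 + 517 + 751 + 779 + 542 + 57 + 647 = 4365
Sum over 4–13: 84 + 48 + 533 + 517 + 751 + 779 + 542 + 57 + 647 + 620 = 4578
CMA at t=8 = (4365 + 4578) / (2·10) = 8943 / 20 = 447.150

447.150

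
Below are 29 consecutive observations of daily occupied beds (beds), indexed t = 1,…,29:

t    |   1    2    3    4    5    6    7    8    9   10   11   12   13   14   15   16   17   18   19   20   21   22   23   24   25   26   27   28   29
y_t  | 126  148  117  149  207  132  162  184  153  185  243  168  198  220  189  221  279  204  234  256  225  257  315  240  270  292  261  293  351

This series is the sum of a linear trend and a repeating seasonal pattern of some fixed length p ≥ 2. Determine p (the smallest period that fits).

6

First differences y_{t+1} − y_t: 22, -31, 32, 58, -75, 30, 22, -31, 32, 58, -75, 30, 22, -31, …
The difference pattern repeats every 6 terms and not for any smaller step, so p = 6.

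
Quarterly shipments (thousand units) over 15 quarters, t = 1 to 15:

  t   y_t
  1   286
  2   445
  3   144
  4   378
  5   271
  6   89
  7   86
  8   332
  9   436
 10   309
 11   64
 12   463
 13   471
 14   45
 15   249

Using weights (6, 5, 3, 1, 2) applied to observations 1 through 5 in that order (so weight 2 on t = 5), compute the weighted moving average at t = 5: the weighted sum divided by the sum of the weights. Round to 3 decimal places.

Weighted sum: 6·286 + 5·445 + 3·144 + 1·378 + 2·271 = 1716 + 2225 + 432 + 378 + 542 = 5293
Weight total: 6 + 5 + 3 + 1 + 2 = 17
WMA = 5293 / 17 = 311.353

311.353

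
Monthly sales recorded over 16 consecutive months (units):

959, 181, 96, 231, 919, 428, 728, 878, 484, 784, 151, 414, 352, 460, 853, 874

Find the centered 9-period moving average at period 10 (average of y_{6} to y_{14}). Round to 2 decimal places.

519.89

Sum of periods 6–14: 428 + 728 + 878 + 484 + 784 + 151 + 414 + 352 + 460 = 4679
Divide by 9: 4679 / 9 = 519.89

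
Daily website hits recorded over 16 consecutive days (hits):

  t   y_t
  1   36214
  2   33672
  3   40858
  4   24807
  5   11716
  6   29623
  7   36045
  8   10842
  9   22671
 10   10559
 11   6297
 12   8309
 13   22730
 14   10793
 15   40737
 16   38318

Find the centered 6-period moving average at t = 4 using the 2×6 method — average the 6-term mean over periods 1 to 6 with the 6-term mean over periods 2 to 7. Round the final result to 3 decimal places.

29467.583

Sum over 1–6: 36214 + 33672 + 40858 + 24807 + 11716 + 29623 = 176890
Sum over 2–7: 33672 + 40858 + 24807 + 11716 + 29623 + 36045 = 176721
CMA at t=4 = (176890 + 176721) / (2·6) = 353611 / 12 = 29467.583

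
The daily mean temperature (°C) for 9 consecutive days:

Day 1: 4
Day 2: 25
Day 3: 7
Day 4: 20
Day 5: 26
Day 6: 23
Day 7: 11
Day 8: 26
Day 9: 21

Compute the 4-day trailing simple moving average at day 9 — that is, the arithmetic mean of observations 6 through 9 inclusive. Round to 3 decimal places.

20.250

Sum of periods 6–9: 23 + 11 + 26 + 21 = 81
Divide by 4: 81 / 4 = 20.250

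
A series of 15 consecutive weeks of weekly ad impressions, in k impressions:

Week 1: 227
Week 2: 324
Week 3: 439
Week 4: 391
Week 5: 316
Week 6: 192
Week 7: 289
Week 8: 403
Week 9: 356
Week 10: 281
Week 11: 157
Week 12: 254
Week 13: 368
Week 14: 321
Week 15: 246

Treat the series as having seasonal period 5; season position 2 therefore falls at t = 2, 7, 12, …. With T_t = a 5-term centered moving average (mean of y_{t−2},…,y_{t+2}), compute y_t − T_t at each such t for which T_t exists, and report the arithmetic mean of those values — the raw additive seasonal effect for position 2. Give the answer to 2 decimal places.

Season position 2 occurs at t = 7, 12 (where T_t is defined).
t=7: T_7 = 311.2000; y_7 − T_7 = 289 − 311.2000 = -22.2000
t=12: T_12 = 276.2000; y_12 − T_12 = 254 − 276.2000 = -22.2000
Mean deviation: (-22.2000 + -22.2000) / 2 = -22.20

-22.20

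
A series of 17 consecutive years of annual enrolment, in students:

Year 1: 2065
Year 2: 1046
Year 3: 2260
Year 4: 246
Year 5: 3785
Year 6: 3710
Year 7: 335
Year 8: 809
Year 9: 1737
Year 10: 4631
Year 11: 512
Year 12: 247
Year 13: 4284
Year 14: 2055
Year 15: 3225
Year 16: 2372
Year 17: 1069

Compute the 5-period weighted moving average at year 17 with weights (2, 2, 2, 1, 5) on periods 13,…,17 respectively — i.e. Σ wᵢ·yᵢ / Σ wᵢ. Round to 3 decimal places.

Weighted sum: 2·4284 + 2·2055 + 2·3225 + 1·2372 + 5·1069 = 8568 + 4110 + 6450 + 2372 + 5345 = 26845
Weight total: 2 + 2 + 2 + 1 + 5 = 12
WMA = 26845 / 12 = 2237.083

2237.083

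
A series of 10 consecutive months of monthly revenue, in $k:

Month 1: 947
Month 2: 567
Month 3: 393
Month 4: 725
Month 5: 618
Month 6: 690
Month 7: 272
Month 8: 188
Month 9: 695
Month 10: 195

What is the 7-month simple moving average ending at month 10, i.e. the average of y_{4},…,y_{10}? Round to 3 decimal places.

483.286

Sum of periods 4–10: 725 + 618 + 690 + 272 + 188 + 695 + 195 = 3383
Divide by 7: 3383 / 7 = 483.286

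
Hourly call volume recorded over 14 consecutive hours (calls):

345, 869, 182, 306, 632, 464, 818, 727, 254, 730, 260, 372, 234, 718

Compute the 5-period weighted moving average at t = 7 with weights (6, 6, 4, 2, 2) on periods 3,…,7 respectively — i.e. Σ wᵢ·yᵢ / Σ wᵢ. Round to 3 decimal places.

Weighted sum: 6·182 + 6·306 + 4·632 + 2·464 + 2·818 = 1092 + 1836 + 2528 + 928 + 1636 = 8020
Weight total: 6 + 6 + 4 + 2 + 2 = 20
WMA = 8020 / 20 = 401.000

401.000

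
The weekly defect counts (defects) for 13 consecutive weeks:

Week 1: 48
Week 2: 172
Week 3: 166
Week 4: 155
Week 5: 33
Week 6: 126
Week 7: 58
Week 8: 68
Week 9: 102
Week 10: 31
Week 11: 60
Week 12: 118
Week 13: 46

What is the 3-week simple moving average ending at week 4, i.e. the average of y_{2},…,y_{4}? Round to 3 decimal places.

164.333

Sum of periods 2–4: 172 + 166 + 155 = 493
Divide by 3: 493 / 3 = 164.333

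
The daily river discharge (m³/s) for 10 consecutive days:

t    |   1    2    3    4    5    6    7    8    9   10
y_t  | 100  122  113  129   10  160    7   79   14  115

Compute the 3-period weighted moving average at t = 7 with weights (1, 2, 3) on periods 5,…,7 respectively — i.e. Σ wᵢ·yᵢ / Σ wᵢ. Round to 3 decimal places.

Weighted sum: 1·10 + 2·160 + 3·7 = 10 + 320 + 21 = 351
Weight total: 1 + 2 + 3 = 6
WMA = 351 / 6 = 58.500

58.500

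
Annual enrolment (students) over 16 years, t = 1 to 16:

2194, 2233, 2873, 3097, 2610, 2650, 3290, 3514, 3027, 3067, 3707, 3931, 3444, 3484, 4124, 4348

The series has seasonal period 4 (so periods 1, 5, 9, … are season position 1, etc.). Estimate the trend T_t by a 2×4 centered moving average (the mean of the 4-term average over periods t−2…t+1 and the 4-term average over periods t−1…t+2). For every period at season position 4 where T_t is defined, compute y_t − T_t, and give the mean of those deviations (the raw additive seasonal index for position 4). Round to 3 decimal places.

341.625

Season position 4 occurs at t = 4, 8, 12 (where T_t is defined).
t=4: T_4 = 2755.37500; y_4 − T_4 = 3097 − 2755.37500 = 341.62500
t=8: T_8 = 3172.37500; y_8 − T_8 = 3514 − 3172.37500 = 341.62500
t=12: T_12 = 3589.37500; y_12 − T_12 = 3931 − 3589.37500 = 341.62500
Mean deviation: (341.62500 + 341.62500 + 341.62500) / 3 = 341.625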